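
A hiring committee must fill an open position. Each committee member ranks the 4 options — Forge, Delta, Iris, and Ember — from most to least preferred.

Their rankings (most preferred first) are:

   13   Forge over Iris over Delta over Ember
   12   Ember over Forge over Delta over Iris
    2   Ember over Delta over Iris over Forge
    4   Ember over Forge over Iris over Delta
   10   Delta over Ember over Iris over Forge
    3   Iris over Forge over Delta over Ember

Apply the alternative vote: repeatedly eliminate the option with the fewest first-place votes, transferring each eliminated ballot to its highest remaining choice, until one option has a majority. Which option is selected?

Round 1: Ember 18, Forge 13, Delta 10, Iris 3. Iris has the fewest and is eliminated.
Round 2: Ember 18, Forge 16, Delta 10. Delta has the fewest and is eliminated.
Round 3: Ember 28, Forge 16. Ember has a majority.

Ember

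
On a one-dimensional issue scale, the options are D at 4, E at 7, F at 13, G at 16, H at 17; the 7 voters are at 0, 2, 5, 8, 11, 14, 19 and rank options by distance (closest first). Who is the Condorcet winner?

E

With single-peaked preferences on a line, the Condorcet winner is the candidate closest to the median voter.
The median voter (position 8) is closest to E at 7.
Check: E vs F — voters closer to E: 4 of 7.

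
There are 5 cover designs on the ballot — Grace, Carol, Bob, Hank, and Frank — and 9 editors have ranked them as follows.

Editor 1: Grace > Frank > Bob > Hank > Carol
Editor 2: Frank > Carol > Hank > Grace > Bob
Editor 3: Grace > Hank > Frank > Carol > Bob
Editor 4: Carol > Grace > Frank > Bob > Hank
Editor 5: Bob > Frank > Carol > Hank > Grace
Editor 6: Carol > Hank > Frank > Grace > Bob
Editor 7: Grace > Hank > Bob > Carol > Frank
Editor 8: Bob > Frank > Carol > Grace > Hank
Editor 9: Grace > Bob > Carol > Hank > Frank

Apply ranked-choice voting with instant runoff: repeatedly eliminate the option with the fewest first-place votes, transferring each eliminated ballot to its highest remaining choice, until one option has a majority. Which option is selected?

Carol

Round 1: Grace 4, Carol 2, Bob 2, Frank 1, Hank 0. Hank has the fewest and is eliminated.
Round 2: Grace 4, Carol 2, Bob 2, Frank 1. Frank has the fewest and is eliminated.
Round 3: Grace 4, Carol 3, Bob 2. Bob has the fewest and is eliminated.
Round 4: Carol 5, Grace 4. Carol has a majority.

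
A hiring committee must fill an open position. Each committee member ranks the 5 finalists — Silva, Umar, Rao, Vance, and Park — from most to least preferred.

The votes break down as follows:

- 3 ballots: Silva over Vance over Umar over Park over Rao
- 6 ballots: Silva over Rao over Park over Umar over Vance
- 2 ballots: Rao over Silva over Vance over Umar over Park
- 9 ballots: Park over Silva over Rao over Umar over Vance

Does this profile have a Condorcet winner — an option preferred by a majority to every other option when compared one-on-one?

Yes

Head-to-head results (20 voters total):
Silva vs Umar: Silva wins 20–0.
Silva vs Rao: Silva wins 18–2.
Silva vs Vance: Silva wins 20–0.
Silva vs Park: Silva wins 11–9.
Umar vs Rao: Rao wins 17–3.
Umar vs Vance: Umar wins 15–5.
Umar vs Park: Park wins 15–5.
Rao vs Vance: Rao wins 17–3.
Rao vs Park: Park wins 12–8.
Vance vs Park: Park wins 15–5.
Silva beats each rival — Umar (20–0), Rao (18–2), Vance (20–0), Park (11–9) — so Silva is the Condorcet winner.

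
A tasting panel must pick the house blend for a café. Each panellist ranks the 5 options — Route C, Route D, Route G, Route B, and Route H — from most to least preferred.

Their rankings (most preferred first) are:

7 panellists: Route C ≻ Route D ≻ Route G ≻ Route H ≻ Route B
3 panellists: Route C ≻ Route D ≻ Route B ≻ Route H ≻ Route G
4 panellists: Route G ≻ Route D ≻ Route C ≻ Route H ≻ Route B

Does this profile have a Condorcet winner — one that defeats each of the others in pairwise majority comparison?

Yes

Head-to-head results (14 voters total):
Route C vs Route D: Route C wins 10–4.
Route C vs Route G: Route C wins 10–4.
Route C vs Route B: Route C wins 14–0.
Route C vs Route H: Route C wins 14–0.
Route D vs Route G: Route D wins 10–4.
Route D vs Route B: Route D wins 14–0.
Route D vs Route H: Route D wins 14–0.
Route G vs Route B: Route G wins 11–3.
Route G vs Route H: Route G wins 11–3.
Route B vs Route H: Route H wins 11–3.
Route C beats each rival — Route D (10–4), Route G (10–4), Route B (14–0), Route H (14–0) — so Route C is the Condorcet winner.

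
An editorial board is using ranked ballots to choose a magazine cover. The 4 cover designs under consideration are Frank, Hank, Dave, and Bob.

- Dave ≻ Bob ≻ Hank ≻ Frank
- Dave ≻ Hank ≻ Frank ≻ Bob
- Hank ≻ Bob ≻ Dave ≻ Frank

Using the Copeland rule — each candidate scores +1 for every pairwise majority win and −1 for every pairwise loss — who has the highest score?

Pairwise results:
  Frank vs Hank: Hank wins 3–0.
  Frank vs Dave: Dave wins 3–0.
  Frank vs Bob: Bob wins 2–1.
  Hank vs Dave: Dave wins 2–1.
  Hank vs Bob: Hank wins 2–1.
  Dave vs Bob: Dave wins 2–1.
Copeland scores (wins − losses):
  Frank: 0 − 3 = -3
  Hank: 2 − 1 = 1
  Dave: 3 − 0 = 3
  Bob: 1 − 2 = -1
Dave has the best Copeland score.

Dave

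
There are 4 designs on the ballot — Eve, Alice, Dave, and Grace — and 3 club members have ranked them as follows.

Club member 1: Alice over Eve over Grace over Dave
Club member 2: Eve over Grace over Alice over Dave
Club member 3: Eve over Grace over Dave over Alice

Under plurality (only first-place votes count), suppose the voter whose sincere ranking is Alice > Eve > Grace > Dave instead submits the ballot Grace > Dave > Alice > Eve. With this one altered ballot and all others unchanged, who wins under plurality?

First-place totals with the altered ballot: Eve 2, Alice 0, Dave 0, Grace 1.
The winner is unchanged: still Eve.

Eve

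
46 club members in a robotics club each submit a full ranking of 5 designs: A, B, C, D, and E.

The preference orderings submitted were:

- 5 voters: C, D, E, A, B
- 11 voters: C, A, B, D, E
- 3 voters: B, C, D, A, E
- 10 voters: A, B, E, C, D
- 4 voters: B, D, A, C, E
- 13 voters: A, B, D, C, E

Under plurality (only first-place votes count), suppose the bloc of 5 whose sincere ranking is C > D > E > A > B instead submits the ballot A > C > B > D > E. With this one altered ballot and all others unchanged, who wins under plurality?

First-place totals with the altered ballot: A 28, B 7, C 11, D 0, E 0.
The winner is unchanged: still A.

A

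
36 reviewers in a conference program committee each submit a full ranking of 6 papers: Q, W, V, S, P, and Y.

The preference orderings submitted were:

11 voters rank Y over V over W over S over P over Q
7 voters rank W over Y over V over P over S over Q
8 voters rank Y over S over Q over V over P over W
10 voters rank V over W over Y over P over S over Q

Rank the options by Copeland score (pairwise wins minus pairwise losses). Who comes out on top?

Pairwise results:
  Q vs W: W wins 28–8.
  Q vs V: V wins 28–8.
  Q vs S: S wins 36–0.
  Q vs P: P wins 28–8.
  Q vs Y: Y wins 36–0.
  W vs V: V wins 29–7.
  W vs S: W wins 28–8.
  W vs P: W wins 28–8.
  W vs Y: Y wins 19–17.
  V vs S: V wins 28–8.
  V vs P: V wins 36–0.
  V vs Y: Y wins 26–10.
  S vs P: S wins 19–17.
  S vs Y: Y wins 36–0.
  P vs Y: Y wins 36–0.
Copeland scores (wins − losses):
  Q: 0 − 5 = -5
  W: 3 − 2 = 1
  V: 4 − 1 = 3
  S: 2 − 3 = -1
  P: 1 − 4 = -3
  Y: 5 − 0 = 5
Y has the best Copeland score.

Y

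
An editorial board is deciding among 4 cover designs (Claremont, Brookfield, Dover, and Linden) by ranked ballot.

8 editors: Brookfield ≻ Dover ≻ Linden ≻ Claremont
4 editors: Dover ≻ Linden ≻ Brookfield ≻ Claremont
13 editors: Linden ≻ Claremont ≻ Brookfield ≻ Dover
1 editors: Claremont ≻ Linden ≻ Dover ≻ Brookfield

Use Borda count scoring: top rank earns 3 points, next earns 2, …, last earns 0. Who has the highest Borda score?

Linden

Borda scores:
  Claremont: 8·0 + 4·0 + 13·2 + 3 = 29
  Brookfield: 8·3 + 4·1 + 13·1 + 0 = 41
  Dover: 8·2 + 4·3 + 13·0 + 1 = 29
  Linden: 8·1 + 4·2 + 13·3 + 2 = 57
Linden has the highest total.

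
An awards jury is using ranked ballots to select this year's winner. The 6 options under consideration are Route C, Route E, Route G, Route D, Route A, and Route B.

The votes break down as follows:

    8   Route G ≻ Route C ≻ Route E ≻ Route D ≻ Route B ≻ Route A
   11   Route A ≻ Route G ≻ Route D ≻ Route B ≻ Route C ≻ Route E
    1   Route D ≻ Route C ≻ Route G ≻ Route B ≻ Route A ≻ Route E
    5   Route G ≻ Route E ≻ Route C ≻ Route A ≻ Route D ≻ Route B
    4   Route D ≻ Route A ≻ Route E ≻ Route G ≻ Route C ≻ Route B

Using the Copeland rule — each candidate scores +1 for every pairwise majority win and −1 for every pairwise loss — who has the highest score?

Route A

Pairwise results:
  Route C vs Route E: Route C wins 20–9.
  Route C vs Route G: Route G wins 28–1.
  Route C vs Route D: Route D wins 16–13.
  Route C vs Route A: Route A wins 15–14.
  Route C vs Route B: Route C wins 18–11.
  Route E vs Route G: Route G wins 25–4.
  Route E vs Route D: Route D wins 16–13.
  Route E vs Route A: Route A wins 16–13.
  Route E vs Route B: Route E wins 17–12.
  Route G vs Route D: Route G wins 24–5.
  Route G vs Route A: Route A wins 15–14.
  Route G vs Route B: Route G wins 29–0.
  Route D vs Route A: Route A wins 16–13.
  Route D vs Route B: Route D wins 29–0.
  Route A vs Route B: Route A wins 20–9.
Copeland scores (wins − losses):
  Route C: 2 − 3 = -1
  Route E: 1 − 4 = -3
  Route G: 4 − 1 = 3
  Route D: 3 − 2 = 1
  Route A: 5 − 0 = 5
  Route B: 0 − 5 = -5
Route A has the best Copeland score.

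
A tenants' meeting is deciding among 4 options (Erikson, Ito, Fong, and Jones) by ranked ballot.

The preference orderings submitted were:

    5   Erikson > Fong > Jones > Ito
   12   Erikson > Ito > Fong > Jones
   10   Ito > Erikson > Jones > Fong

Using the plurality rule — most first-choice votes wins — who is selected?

First-place vote totals:
  Erikson: 17
  Ito: 10
  Fong: 0
  Jones: 0
Erikson has the most first-place votes.

Erikson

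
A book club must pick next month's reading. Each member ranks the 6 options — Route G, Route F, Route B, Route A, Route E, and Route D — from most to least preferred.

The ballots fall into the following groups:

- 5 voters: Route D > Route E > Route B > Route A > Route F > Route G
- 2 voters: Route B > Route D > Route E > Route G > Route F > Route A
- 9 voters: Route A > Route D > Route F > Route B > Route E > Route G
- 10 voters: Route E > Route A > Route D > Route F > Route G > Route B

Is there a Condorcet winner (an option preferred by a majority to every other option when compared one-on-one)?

No

Head-to-head results (26 voters total):
Route G vs Route F: Route F wins 24–2.
Route G vs Route B: Route B wins 16–10.
Route G vs Route A: Route A wins 24–2.
Route G vs Route E: Route E wins 26–0.
Route G vs Route D: Route D wins 26–0.
Route F vs Route B: Route F wins 19–7.
Route F vs Route A: Route A wins 24–2.
Route F vs Route E: Route E wins 17–9.
Route F vs Route D: Route D wins 26–0.
Route B vs Route A: Route A wins 19–7.
Route B vs Route E: Route E wins 15–11.
Route B vs Route D: Route D wins 24–2.
Route A vs Route E: Route E wins 17–9.
Route A vs Route D: Route A wins 19–7.
Route E vs Route D: Route D wins 16–10.
No candidate beats all others: Route A beats Route D beats Route E beats Route A, a majority cycle.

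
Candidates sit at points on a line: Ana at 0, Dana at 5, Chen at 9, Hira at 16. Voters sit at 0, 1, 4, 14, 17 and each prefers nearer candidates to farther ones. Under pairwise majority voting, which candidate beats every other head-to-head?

With single-peaked preferences on a line, the Condorcet winner is the candidate closest to the median voter.
The median voter (position 4) is closest to Dana at 5.
Check: Dana vs Chen — voters closer to Dana: 3 of 5.

Dana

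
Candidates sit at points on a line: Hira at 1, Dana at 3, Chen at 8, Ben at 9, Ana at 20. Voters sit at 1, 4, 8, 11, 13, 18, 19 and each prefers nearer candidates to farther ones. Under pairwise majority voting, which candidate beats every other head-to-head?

With single-peaked preferences on a line, the Condorcet winner is the candidate closest to the median voter.
The median voter (position 11) is closest to Ben at 9.
Check: Ben vs Ana — voters closer to Ben: 5 of 7.

Ben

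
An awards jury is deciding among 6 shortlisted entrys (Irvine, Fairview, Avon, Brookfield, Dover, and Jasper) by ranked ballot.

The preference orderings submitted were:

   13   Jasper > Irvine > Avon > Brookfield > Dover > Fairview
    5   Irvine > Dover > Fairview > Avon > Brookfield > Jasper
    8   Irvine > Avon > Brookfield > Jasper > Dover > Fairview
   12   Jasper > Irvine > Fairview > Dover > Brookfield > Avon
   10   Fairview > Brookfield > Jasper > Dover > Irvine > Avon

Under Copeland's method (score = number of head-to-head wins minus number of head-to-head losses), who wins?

Jasper

Pairwise results:
  Irvine vs Fairview: Irvine wins 38–10.
  Irvine vs Avon: Irvine wins 48–0.
  Irvine vs Brookfield: Irvine wins 38–10.
  Irvine vs Dover: Irvine wins 38–10.
  Irvine vs Jasper: Jasper wins 35–13.
  Fairview vs Avon: Fairview wins 27–21.
  Fairview vs Brookfield: Fairview wins 27–21.
  Fairview vs Dover: Dover wins 26–22.
  Fairview vs Jasper: Jasper wins 33–15.
  Avon vs Brookfield: Avon wins 26–22.
  Avon vs Dover: Dover wins 27–21.
  Avon vs Jasper: Jasper wins 35–13.
  Brookfield vs Dover: Brookfield wins 31–17.
  Brookfield vs Jasper: Jasper wins 25–23.
  Dover vs Jasper: Jasper wins 43–5.
Copeland scores (wins − losses):
  Irvine: 4 − 1 = 3
  Fairview: 2 − 3 = -1
  Avon: 1 − 4 = -3
  Brookfield: 1 − 4 = -3
  Dover: 2 − 3 = -1
  Jasper: 5 − 0 = 5
Jasper has the best Copeland score.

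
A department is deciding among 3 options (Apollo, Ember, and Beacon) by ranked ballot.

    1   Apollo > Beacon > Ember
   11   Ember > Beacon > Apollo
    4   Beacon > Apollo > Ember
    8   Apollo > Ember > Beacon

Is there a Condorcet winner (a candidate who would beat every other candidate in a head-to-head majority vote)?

Head-to-head results (24 voters total):
Apollo vs Ember: Apollo wins 13–11.
Apollo vs Beacon: Beacon wins 15–9.
Ember vs Beacon: Ember wins 19–5.
No candidate beats all others: Apollo beats Ember beats Beacon beats Apollo, a majority cycle.

No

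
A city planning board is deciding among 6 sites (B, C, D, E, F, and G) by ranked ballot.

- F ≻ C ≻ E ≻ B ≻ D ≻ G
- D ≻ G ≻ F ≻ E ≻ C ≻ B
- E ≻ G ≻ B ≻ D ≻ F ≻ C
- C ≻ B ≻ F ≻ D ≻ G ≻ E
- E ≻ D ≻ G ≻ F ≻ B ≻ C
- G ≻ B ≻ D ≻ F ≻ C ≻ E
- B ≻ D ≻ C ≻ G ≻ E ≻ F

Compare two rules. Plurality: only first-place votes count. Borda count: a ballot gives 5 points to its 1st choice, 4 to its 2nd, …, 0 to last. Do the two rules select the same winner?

No

Plurality first-place counts: B 1, C 1, D 1, E 2, F 1, G 1 → E.
Borda totals: B 19, C 14, D 21, E 16, F 16, G 19 → D.
The two rules disagree: plurality picks E, Borda picks D.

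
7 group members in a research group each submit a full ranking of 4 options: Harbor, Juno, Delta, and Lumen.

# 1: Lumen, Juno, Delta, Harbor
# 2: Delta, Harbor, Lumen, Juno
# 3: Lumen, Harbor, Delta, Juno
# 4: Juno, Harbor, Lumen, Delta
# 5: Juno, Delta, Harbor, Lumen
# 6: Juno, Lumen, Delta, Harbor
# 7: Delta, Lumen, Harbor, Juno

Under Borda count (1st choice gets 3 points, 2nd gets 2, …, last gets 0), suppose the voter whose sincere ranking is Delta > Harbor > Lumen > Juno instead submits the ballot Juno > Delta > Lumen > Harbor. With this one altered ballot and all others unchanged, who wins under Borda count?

Borda totals with the altered ballot: Harbor 6, Juno 14, Delta 10, Lumen 12.
The switch changes the winner from Lumen to Juno.

Juno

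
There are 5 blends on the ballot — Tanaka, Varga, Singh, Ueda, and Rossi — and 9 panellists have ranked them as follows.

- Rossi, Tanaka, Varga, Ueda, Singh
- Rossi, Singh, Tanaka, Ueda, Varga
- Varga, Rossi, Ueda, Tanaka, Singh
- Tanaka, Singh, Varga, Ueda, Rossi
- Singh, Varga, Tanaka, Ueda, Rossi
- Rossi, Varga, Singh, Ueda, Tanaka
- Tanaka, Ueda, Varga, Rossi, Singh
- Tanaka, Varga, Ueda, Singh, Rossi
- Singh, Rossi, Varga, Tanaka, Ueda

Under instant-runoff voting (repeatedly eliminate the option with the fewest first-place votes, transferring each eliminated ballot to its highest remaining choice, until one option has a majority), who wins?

Rossi

Round 1: Tanaka 3, Rossi 3, Singh 2, Varga 1, Ueda 0. Ueda has the fewest and is eliminated.
Round 2: Tanaka 3, Rossi 3, Singh 2, Varga 1. Varga has the fewest and is eliminated.
Round 3: Rossi 4, Tanaka 3, Singh 2. Singh has the fewest and is eliminated.
Round 4: Rossi 5, Tanaka 4. Rossi has a majority.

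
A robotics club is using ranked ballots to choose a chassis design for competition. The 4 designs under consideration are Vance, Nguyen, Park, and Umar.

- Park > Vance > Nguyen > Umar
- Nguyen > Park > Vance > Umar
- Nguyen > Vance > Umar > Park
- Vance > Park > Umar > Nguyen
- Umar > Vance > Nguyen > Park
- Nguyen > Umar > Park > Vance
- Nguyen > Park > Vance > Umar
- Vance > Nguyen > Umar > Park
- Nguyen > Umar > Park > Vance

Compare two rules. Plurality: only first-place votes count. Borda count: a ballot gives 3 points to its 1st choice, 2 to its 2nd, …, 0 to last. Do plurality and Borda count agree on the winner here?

Yes

Plurality first-place counts: Vance 2, Nguyen 5, Park 1, Umar 1 → Nguyen.
Borda totals: Vance 14, Nguyen 19, Park 11, Umar 10 → Nguyen.
The two rules agree on Nguyen.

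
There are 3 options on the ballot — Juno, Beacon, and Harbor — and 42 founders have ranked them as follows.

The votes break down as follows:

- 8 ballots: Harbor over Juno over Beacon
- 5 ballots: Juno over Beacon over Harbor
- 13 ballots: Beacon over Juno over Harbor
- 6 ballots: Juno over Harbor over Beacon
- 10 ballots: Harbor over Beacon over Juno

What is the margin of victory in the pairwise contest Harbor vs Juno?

Ballots ranking Harbor above Juno: 8+10 = 18.
Ballots ranking Juno above Harbor: 5+13+6 = 24.
Juno wins 24–18, a margin of 6.

6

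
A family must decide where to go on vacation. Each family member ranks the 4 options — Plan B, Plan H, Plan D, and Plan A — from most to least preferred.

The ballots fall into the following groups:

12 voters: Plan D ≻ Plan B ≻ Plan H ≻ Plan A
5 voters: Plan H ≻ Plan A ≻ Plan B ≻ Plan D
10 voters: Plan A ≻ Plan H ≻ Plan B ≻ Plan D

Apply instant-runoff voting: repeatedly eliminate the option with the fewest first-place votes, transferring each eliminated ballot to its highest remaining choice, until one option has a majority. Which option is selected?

Round 1: Plan D 12, Plan A 10, Plan H 5, Plan B 0. Plan B has the fewest and is eliminated.
Round 2: Plan D 12, Plan A 10, Plan H 5. Plan H has the fewest and is eliminated.
Round 3: Plan A 15, Plan D 12. Plan A has a majority.

Plan A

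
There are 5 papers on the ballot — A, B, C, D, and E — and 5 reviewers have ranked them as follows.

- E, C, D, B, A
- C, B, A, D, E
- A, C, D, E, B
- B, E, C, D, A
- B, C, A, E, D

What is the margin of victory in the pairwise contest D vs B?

1

Ballots ranking D above B: 2.
Ballots ranking B above D: 3.
B wins 3–2, a margin of 1.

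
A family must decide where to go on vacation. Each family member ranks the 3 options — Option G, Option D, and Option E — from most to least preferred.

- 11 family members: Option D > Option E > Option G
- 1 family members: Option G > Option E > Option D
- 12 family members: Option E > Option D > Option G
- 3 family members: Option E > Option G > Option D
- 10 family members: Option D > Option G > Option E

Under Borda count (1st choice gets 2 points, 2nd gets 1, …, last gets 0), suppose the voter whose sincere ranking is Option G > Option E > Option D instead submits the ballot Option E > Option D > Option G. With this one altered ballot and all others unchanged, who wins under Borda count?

Option D

Borda totals with the altered ballot: Option G 13, Option D 55, Option E 43.
The winner is unchanged: still Option D.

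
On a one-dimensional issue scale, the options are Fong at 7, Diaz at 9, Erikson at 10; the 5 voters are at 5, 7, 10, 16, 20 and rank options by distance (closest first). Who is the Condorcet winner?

Erikson

With single-peaked preferences on a line, the Condorcet winner is the candidate closest to the median voter.
The median voter (position 10) is closest to Erikson at 10.
Check: Erikson vs Fong — voters closer to Erikson: 3 of 5.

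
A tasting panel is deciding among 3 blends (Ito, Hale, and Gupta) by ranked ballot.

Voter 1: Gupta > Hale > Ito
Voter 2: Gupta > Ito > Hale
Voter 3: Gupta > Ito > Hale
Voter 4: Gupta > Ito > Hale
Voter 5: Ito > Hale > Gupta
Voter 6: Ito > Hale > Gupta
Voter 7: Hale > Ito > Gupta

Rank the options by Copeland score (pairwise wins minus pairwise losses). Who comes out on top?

Pairwise results:
  Ito vs Hale: Ito wins 5–2.
  Ito vs Gupta: Gupta wins 4–3.
  Hale vs Gupta: Gupta wins 4–3.
Copeland scores (wins − losses):
  Ito: 1 − 1 = 0
  Hale: 0 − 2 = -2
  Gupta: 2 − 0 = 2
Gupta has the best Copeland score.

Gupta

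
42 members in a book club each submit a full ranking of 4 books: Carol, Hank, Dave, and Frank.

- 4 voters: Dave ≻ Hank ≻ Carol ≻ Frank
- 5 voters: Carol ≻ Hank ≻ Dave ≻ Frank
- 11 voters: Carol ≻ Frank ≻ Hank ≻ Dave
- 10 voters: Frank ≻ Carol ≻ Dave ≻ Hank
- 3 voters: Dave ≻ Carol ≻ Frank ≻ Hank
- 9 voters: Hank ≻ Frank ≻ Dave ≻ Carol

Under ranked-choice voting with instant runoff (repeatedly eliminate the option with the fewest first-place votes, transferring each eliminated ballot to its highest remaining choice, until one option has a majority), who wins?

Round 1: Carol 16, Frank 10, Hank 9, Dave 7. Dave has the fewest and is eliminated.
Round 2: Carol 19, Hank 13, Frank 10. Frank has the fewest and is eliminated.
Round 3: Carol 29, Hank 13. Carol has a majority.

Carol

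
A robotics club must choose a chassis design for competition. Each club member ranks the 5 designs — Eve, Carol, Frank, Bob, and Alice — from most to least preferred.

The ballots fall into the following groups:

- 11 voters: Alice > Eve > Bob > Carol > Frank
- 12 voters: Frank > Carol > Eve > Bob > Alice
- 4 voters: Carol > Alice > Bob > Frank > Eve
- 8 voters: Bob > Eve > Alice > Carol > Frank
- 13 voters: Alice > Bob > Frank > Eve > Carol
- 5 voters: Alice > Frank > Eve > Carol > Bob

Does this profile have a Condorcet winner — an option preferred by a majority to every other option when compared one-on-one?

Yes

Head-to-head results (53 voters total):
Eve vs Carol: Eve wins 37–16.
Eve vs Frank: Frank wins 34–19.
Eve vs Bob: Eve wins 28–25.
Eve vs Alice: Alice wins 33–20.
Carol vs Frank: Frank wins 30–23.
Carol vs Bob: Bob wins 32–21.
Carol vs Alice: Alice wins 37–16.
Frank vs Bob: Bob wins 36–17.
Frank vs Alice: Alice wins 41–12.
Bob vs Alice: Alice wins 33–20.
Alice beats each rival — Eve (33–20), Carol (37–16), Frank (41–12), Bob (33–20) — so Alice is the Condorcet winner.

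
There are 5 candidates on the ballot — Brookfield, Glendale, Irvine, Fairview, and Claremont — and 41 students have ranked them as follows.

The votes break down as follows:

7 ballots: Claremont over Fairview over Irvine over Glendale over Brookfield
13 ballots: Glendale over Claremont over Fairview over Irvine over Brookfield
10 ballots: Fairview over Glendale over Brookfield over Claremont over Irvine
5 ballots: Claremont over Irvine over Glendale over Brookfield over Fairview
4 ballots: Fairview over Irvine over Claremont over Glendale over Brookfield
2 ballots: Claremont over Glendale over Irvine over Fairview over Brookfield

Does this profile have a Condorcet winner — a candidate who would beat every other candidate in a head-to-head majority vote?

Head-to-head results (41 voters total):
Brookfield vs Glendale: Glendale wins 41–0.
Brookfield vs Irvine: Irvine wins 31–10.
Brookfield vs Fairview: Fairview wins 36–5.
Brookfield vs Claremont: Claremont wins 31–10.
Glendale vs Irvine: Glendale wins 25–16.
Glendale vs Fairview: Fairview wins 21–20.
Glendale vs Claremont: Glendale wins 23–18.
Irvine vs Fairview: Fairview wins 34–7.
Irvine vs Claremont: Claremont wins 37–4.
Fairview vs Claremont: Claremont wins 27–14.
No candidate beats all others: Glendale beats Claremont beats Fairview beats Glendale, a majority cycle.

No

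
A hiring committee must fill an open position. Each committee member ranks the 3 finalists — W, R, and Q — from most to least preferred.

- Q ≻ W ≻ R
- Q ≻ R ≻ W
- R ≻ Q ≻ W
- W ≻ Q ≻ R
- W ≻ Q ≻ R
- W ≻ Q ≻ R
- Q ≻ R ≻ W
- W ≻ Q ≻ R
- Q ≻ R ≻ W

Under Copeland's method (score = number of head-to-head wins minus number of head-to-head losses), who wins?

Pairwise results:
  W vs R: W wins 5–4.
  W vs Q: Q wins 5–4.
  R vs Q: Q wins 8–1.
Copeland scores (wins − losses):
  W: 1 − 1 = 0
  R: 0 − 2 = -2
  Q: 2 − 0 = 2
Q has the best Copeland score.

Q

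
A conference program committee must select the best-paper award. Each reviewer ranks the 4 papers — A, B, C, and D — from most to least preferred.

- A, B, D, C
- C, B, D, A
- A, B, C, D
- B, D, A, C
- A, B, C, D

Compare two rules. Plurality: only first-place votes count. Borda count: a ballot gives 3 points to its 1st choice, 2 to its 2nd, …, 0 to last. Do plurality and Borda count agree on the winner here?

No

Plurality first-place counts: A 3, B 1, C 1, D 0 → A.
Borda totals: A 10, B 11, C 5, D 4 → B.
The two rules disagree: plurality picks A, Borda picks B.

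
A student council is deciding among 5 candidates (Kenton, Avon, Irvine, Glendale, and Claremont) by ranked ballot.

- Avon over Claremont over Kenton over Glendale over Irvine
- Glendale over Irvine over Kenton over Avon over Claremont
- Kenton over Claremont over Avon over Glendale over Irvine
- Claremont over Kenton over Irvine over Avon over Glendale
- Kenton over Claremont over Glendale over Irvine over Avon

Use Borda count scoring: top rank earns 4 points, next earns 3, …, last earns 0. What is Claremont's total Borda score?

Borda scores:
  Kenton: 2 + 2 + 4 + 3 + 4 = 15
  Avon: 4 + 1 + 2 + 1 + 0 = 8
  Irvine: 0 + 3 + 0 + 2 + 1 = 6
  Glendale: 1 + 4 + 1 + 0 + 2 = 8
  Claremont: 3 + 0 + 3 + 4 + 3 = 13

13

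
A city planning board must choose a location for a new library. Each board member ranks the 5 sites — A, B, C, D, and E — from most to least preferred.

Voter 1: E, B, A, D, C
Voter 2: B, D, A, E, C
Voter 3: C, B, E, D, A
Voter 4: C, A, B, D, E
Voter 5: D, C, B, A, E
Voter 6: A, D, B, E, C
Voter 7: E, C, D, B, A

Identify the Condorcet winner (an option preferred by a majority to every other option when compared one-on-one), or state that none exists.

There is no Condorcet winner

Head-to-head results (7 voters total):
A vs B: B wins 5–2.
A vs C: C wins 4–3.
A vs D: D wins 4–3.
A vs E: A wins 4–3.
B vs C: C wins 4–3.
B vs D: B wins 4–3.
B vs E: B wins 5–2.
C vs D: D wins 4–3.
C vs E: E wins 4–3.
D vs E: D wins 4–3.
No candidate beats all others: A beats E beats C beats A, a majority cycle.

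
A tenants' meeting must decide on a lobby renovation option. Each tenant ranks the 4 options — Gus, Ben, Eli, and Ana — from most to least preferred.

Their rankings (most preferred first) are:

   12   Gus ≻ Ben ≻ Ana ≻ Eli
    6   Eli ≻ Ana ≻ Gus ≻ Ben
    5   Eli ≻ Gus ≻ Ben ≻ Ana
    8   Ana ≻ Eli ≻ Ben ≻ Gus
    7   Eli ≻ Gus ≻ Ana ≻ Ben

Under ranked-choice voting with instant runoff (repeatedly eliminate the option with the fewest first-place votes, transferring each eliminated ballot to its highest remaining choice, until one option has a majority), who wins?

Round 1: Eli 18, Gus 12, Ana 8, Ben 0. Ben has the fewest and is eliminated.
Round 2: Eli 18, Gus 12, Ana 8. Ana has the fewest and is eliminated.
Round 3: Eli 26, Gus 12. Eli has a majority.

Eli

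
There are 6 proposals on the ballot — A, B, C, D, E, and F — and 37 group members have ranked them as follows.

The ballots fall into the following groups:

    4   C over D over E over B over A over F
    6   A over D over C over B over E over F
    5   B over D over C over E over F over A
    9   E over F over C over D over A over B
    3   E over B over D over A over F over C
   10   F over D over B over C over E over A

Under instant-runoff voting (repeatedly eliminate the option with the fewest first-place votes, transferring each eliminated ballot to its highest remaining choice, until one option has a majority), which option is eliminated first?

Round 1: E 12, F 10, A 6, B 5, C 4, D 0. D has the fewest and is eliminated.
Round 2: E 12, F 10, A 6, B 5, C 4. C has the fewest and is eliminated.
Round 3: E 16, F 10, A 6, B 5. B has the fewest and is eliminated.
Round 4: E 21, F 10, A 6. E has a majority.

D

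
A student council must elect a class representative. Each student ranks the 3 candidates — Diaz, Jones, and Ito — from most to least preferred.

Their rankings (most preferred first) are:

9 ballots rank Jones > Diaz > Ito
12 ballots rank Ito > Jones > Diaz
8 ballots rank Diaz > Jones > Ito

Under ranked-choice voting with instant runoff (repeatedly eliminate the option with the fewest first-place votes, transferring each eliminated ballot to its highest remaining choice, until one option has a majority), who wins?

Jones

Round 1: Ito 12, Jones 9, Diaz 8. Diaz has the fewest and is eliminated.
Round 2: Jones 17, Ito 12. Jones has a majority.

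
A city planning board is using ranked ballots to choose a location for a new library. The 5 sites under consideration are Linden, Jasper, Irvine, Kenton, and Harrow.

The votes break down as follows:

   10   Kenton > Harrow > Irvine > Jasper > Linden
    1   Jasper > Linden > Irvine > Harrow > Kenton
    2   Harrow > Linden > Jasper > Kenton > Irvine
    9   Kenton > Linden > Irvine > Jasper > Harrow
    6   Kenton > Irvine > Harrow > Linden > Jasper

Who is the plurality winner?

First-place vote totals:
  Linden: 0
  Jasper: 1
  Irvine: 0
  Kenton: 25
  Harrow: 2
Kenton has the most first-place votes.

Kenton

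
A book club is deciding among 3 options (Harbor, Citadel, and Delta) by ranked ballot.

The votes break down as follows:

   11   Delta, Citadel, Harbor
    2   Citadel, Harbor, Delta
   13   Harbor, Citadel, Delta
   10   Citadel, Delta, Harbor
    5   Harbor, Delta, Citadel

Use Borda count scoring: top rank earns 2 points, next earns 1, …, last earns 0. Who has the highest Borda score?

Citadel

Borda scores:
  Harbor: 11·0 + 2·1 + 13·2 + 10·0 + 5·2 = 38
  Citadel: 11·1 + 2·2 + 13·1 + 10·2 + 5·0 = 48
  Delta: 11·2 + 2·0 + 13·0 + 10·1 + 5·1 = 37
Citadel has the highest total.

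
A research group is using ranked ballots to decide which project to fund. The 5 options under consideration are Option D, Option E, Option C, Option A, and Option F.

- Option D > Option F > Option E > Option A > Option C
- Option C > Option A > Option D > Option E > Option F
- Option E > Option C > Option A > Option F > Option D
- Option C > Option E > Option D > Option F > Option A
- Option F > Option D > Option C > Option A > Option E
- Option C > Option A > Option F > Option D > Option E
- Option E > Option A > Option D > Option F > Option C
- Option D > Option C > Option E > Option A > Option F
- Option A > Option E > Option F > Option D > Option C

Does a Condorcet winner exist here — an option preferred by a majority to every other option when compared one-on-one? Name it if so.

Head-to-head results (9 voters total):
Option D vs Option E: Option D wins 5–4.
Option D vs Option C: Option D wins 5–4.
Option D vs Option A: Option A wins 5–4.
Option D vs Option F: Option D wins 5–4.
Option E vs Option C: Option C wins 5–4.
Option E vs Option A: Option E wins 5–4.
Option E vs Option F: Option E wins 6–3.
Option C vs Option A: Option C wins 6–3.
Option C vs Option F: Option C wins 5–4.
Option A vs Option F: Option A wins 6–3.
No candidate beats all others: Option D beats Option E beats Option A beats Option D, a majority cycle.

There is no Condorcet winner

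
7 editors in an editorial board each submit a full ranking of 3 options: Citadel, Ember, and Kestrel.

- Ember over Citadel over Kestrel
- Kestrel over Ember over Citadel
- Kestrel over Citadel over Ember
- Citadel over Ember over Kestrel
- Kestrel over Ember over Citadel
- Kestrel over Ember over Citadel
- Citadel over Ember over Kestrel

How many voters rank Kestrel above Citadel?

4

Ballots ranking Kestrel above Citadel: 4.
Ballots ranking Citadel above Kestrel: 3.
So 4 of 7 voters prefer Kestrel to Citadel.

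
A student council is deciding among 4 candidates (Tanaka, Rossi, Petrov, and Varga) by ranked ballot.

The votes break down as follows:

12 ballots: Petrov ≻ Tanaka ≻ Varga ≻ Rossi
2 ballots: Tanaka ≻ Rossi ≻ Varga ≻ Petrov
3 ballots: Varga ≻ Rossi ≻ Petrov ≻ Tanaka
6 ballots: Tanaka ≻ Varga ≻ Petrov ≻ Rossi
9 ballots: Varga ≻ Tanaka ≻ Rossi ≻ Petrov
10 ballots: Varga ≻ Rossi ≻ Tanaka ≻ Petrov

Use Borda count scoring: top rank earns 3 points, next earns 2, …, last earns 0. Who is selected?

Borda scores:
  Tanaka: 12·2 + 2·3 + 3·0 + 6·3 + 9·2 + 10·1 = 76
  Rossi: 12·0 + 2·2 + 3·2 + 6·0 + 9·1 + 10·2 = 39
  Petrov: 12·3 + 2·0 + 3·1 + 6·1 + 9·0 + 10·0 = 45
  Varga: 12·1 + 2·1 + 3·3 + 6·2 + 9·3 + 10·3 = 92
Varga has the highest total.

Varga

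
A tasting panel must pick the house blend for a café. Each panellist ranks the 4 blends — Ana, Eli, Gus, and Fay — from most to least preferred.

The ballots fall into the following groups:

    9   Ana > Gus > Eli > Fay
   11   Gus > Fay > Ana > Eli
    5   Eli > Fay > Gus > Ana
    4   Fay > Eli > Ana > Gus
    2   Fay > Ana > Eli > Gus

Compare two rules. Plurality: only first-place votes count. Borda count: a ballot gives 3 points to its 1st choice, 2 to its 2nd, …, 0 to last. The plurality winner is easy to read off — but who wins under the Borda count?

Plurality first-place counts: Ana 9, Eli 5, Gus 11, Fay 6 → Gus.
Borda totals: Ana 46, Eli 34, Gus 56, Fay 50 → Gus.

Gus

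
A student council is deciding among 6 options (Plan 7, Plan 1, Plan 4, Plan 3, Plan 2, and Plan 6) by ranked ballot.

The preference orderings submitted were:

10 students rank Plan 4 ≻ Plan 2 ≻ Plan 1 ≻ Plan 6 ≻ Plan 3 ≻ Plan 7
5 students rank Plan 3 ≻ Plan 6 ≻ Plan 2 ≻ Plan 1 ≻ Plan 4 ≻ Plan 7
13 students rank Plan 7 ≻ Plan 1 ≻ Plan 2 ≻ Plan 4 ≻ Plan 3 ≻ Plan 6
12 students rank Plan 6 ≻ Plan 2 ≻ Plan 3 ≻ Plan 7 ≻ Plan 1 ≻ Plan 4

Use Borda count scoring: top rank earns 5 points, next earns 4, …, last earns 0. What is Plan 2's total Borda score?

142

Borda scores:
  Plan 7: 10·0 + 5·0 + 13·5 + 12·2 = 89
  Plan 1: 10·3 + 5·2 + 13·4 + 12·1 = 104
  Plan 4: 10·5 + 5·1 + 13·2 + 12·0 = 81
  Plan 3: 10·1 + 5·5 + 13·1 + 12·3 = 84
  Plan 2: 10·4 + 5·3 + 13·3 + 12·4 = 142
  Plan 6: 10·2 + 5·4 + 13·0 + 12·5 = 100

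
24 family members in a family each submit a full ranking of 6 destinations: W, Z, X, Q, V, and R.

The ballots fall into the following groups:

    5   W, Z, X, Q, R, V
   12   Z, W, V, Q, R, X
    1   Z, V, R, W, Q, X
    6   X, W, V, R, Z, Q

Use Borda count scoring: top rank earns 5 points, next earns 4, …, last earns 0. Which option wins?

Borda scores:
  W: 5·5 + 12·4 + 2 + 6·4 = 99
  Z: 5·4 + 12·5 + 5 + 6·1 = 91
  X: 5·3 + 12·0 + 0 + 6·5 = 45
  Q: 5·2 + 12·2 + 1 + 6·0 = 35
  V: 5·0 + 12·3 + 4 + 6·3 = 58
  R: 5·1 + 12·1 + 3 + 6·2 = 32
W has the highest total.

W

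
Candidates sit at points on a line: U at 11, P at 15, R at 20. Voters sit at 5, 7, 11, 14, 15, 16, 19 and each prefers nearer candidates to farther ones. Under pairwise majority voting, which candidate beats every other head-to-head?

P

With single-peaked preferences on a line, the Condorcet winner is the candidate closest to the median voter.
The median voter (position 14) is closest to P at 15.
Check: P vs R — voters closer to P: 6 of 7.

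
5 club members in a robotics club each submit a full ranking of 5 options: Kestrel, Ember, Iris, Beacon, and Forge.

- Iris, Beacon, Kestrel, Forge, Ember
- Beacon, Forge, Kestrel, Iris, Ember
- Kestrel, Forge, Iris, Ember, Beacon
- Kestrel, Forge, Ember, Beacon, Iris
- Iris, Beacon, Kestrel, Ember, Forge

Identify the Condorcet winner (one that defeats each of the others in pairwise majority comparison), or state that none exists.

No Condorcet winner

Head-to-head results (5 voters total):
Kestrel vs Ember: Kestrel wins 5–0.
Kestrel vs Iris: Kestrel wins 3–2.
Kestrel vs Beacon: Beacon wins 3–2.
Kestrel vs Forge: Kestrel wins 4–1.
Ember vs Iris: Iris wins 4–1.
Ember vs Beacon: Beacon wins 3–2.
Ember vs Forge: Forge wins 4–1.
Iris vs Beacon: Iris wins 3–2.
Iris vs Forge: Forge wins 3–2.
Beacon vs Forge: Beacon wins 3–2.
No candidate beats all others: Kestrel beats Iris beats Beacon beats Kestrel, a majority cycle.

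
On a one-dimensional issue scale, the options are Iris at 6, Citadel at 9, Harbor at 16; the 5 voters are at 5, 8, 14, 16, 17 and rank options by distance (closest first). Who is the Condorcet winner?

Harbor

With single-peaked preferences on a line, the Condorcet winner is the candidate closest to the median voter.
The median voter (position 14) is closest to Harbor at 16.
Check: Harbor vs Citadel — voters closer to Harbor: 3 of 5.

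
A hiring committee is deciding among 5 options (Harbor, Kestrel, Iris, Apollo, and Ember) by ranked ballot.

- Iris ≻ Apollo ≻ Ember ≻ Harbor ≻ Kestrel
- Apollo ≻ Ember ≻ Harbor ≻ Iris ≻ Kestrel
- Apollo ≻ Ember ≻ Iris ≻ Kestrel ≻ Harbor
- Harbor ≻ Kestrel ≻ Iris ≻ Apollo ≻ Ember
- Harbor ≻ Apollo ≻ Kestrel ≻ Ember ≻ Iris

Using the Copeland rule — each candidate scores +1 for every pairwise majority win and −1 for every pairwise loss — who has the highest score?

Apollo

Pairwise results:
  Harbor vs Kestrel: Harbor wins 4–1.
  Harbor vs Iris: Harbor wins 3–2.
  Harbor vs Apollo: Apollo wins 3–2.
  Harbor vs Ember: Ember wins 3–2.
  Kestrel vs Iris: Iris wins 3–2.
  Kestrel vs Apollo: Apollo wins 4–1.
  Kestrel vs Ember: Ember wins 3–2.
  Iris vs Apollo: Apollo wins 3–2.
  Iris vs Ember: Ember wins 3–2.
  Apollo vs Ember: Apollo wins 5–0.
Copeland scores (wins − losses):
  Harbor: 2 − 2 = 0
  Kestrel: 0 − 4 = -4
  Iris: 1 − 3 = -2
  Apollo: 4 − 0 = 4
  Ember: 3 − 1 = 2
Apollo has the best Copeland score.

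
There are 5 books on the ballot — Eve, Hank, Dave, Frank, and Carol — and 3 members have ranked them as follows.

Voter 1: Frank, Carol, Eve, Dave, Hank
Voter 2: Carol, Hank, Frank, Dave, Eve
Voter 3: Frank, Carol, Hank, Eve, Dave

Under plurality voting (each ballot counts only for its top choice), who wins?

Frank

First-place vote totals:
  Eve: 0
  Hank: 0
  Dave: 0
  Frank: 2
  Carol: 1
Frank has the most first-place votes.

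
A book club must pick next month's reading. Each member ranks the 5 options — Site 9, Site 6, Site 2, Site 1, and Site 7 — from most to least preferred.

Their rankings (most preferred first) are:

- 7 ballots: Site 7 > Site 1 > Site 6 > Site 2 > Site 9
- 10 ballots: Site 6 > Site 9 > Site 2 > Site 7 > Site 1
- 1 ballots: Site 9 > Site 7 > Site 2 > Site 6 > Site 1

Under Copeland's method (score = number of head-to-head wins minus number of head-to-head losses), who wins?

Pairwise results:
  Site 9 vs Site 6: Site 6 wins 17–1.
  Site 9 vs Site 2: Site 9 wins 11–7.
  Site 9 vs Site 1: Site 9 wins 11–7.
  Site 9 vs Site 7: Site 9 wins 11–7.
  Site 6 vs Site 2: Site 6 wins 17–1.
  Site 6 vs Site 1: Site 6 wins 11–7.
  Site 6 vs Site 7: Site 6 wins 10–8.
  Site 2 vs Site 1: Site 2 wins 11–7.
  Site 2 vs Site 7: Site 2 wins 10–8.
  Site 1 vs Site 7: Site 7 wins 18–0.
Copeland scores (wins − losses):
  Site 9: 3 − 1 = 2
  Site 6: 4 − 0 = 4
  Site 2: 2 − 2 = 0
  Site 1: 0 − 4 = -4
  Site 7: 1 − 3 = -2
Site 6 has the best Copeland score.

Site 6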